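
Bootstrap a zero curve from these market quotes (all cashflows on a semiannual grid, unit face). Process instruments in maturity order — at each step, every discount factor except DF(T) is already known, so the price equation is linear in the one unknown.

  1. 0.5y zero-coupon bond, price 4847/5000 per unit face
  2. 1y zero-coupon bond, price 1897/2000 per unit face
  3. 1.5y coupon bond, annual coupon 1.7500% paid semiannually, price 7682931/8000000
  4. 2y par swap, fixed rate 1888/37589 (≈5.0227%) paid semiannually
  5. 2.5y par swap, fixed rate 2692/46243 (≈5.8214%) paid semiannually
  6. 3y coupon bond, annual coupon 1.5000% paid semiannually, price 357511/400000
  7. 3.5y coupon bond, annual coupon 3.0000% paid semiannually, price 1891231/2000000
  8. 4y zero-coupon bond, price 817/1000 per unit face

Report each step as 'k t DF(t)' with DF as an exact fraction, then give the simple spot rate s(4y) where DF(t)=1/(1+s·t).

step 1 [0.5y] zero: DF = P = 4847/5000 ≈ 0.969400
step 2 [1y] zero: DF = P = 1897/2000 ≈ 0.948500
step 3 [1.5y] bond c/2=7/800: DF=(7682931/8000000 − 7/800·(0.969400+0.948500))/(1+7/800) = 4677/5000 ≈ 0.935400
step 4 [2y] swap r/2=944/37589: DF=(1 − 944/37589·(0.969400+0.948500+0.935400))/(1+944/37589) = 566/625 ≈ 0.905600
step 5 [2.5y] swap r/2=1346/46243: DF=(1 − 1346/46243·(0.969400+0.948500+0.935400+0.905600))/(1+1346/46243) = 4327/5000 ≈ 0.865400
step 6 [3y] bond c/2=3/400: DF=(357511/400000 − 3/400·(0.969400+0.948500+0.935400+0.905600+0.865400))/(1+3/400) = 8527/10000 ≈ 0.852700
step 7 [3.5y] bond c/2=3/200: DF=(1891231/2000000 − 3/200·(0.969400+0.948500+0.935400+0.905600+0.865400+0.852700))/(1+3/200) = 8507/10000 ≈ 0.850700
step 8 [4y] zero: DF = P = 817/1000 ≈ 0.817000

1 1/2 4847/5000
2 1 1897/2000
3 3/2 4677/5000
4 2 566/625
5 5/2 4327/5000
6 3 8527/10000
7 7/2 8507/10000
8 4 817/1000
s(4y) = (1/(817/1000) − 1)/(4) = 183/3268 ≈ 5.5998%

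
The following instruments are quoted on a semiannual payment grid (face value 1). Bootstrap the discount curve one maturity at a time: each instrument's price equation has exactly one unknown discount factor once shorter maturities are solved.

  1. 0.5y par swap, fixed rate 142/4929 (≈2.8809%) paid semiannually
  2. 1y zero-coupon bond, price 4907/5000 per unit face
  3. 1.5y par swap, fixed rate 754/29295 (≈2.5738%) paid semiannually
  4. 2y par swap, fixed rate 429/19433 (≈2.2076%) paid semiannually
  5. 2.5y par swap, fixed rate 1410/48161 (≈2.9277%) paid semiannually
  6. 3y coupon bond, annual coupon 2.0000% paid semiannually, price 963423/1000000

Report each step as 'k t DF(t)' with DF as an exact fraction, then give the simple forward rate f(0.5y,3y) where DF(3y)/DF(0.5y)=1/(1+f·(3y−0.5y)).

step 1 [0.5y] swap r/2=71/4929: DF=(1 − 71/4929·(0))/(1+71/4929) = 4929/5000 ≈ 0.985800
step 2 [1y] zero: DF = P = 4907/5000 ≈ 0.981400
step 3 [1.5y] swap r/2=377/29295: DF=(1 − 377/29295·(0.985800+0.981400))/(1+377/29295) = 9623/10000 ≈ 0.962300
step 4 [2y] swap r/2=429/38866: DF=(1 − 429/38866·(0.985800+0.981400+0.962300))/(1+429/38866) = 9571/10000 ≈ 0.957100
step 5 [2.5y] swap r/2=705/48161: DF=(1 − 705/48161·(0.985800+0.981400+0.962300+0.957100))/(1+705/48161) = 1859/2000 ≈ 0.929500
step 6 [3y] bond c/2=1/100: DF=(963423/1000000 − 1/100·(0.985800+0.981400+0.962300+0.957100+0.929500))/(1+1/100) = 4531/5000 ≈ 0.906200

1 1/2 4929/5000
2 1 4907/5000
3 3/2 9623/10000
4 2 9571/10000
5 5/2 1859/2000
6 3 4531/5000
f(0.5y,3y) = ((4929/5000)/(4531/5000) − 1)/(5/2) = 796/22655 ≈ 3.5136%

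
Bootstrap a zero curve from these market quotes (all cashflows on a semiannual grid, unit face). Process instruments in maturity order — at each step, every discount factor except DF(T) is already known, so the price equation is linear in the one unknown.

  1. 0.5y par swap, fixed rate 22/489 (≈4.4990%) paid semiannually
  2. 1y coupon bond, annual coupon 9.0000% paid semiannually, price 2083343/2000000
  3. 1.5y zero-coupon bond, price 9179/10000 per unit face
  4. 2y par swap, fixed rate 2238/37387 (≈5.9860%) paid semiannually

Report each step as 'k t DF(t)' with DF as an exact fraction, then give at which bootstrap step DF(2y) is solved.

1 1/2 489/500
2 1 9547/10000
3 3/2 9179/10000
4 2 8881/10000
DF(2y) is solved at step 4

step 1 [0.5y] swap r/2=11/489: DF=(1 − 11/489·(0))/(1+11/489) = 489/500 ≈ 0.978000
step 2 [1y] bond c/2=9/200: DF=(2083343/2000000 − 9/200·(0.978000))/(1+9/200) = 9547/10000 ≈ 0.954700
step 3 [1.5y] zero: DF = P = 9179/10000 ≈ 0.917900
step 4 [2y] swap r/2=1119/37387: DF=(1 − 1119/37387·(0.978000+0.954700+0.917900))/(1+1119/37387) = 8881/10000 ≈ 0.888100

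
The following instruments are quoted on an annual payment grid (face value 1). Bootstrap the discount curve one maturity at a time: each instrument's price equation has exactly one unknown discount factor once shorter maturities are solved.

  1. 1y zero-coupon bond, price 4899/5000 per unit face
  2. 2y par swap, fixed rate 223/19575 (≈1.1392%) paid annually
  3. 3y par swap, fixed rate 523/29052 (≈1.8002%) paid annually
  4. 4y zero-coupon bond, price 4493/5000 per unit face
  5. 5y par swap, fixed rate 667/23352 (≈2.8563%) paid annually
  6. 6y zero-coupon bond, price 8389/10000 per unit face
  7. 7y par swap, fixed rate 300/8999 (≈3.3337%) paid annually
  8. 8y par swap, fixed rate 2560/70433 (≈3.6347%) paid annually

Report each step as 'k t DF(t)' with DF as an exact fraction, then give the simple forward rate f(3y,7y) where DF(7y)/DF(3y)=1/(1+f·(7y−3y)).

1 1 4899/5000
2 2 9777/10000
3 3 9477/10000
4 4 4493/5000
5 5 4333/5000
6 6 8389/10000
7 7 79/100
8 8 93/125
f(3y,7y) = ((9477/10000)/(79/100) − 1)/(4) = 1577/31600 ≈ 4.9905%

step 1 [1y] zero: DF = P = 4899/5000 ≈ 0.979800
step 2 [2y] swap r/1=223/19575: DF=(1 − 223/19575·(0.979800))/(1+223/19575) = 9777/10000 ≈ 0.977700
step 3 [3y] swap r/1=523/29052: DF=(1 − 523/29052·(0.979800+0.977700))/(1+523/29052) = 9477/10000 ≈ 0.947700
step 4 [4y] zero: DF = P = 4493/5000 ≈ 0.898600
step 5 [5y] swap r/1=667/23352: DF=(1 − 667/23352·(0.979800+0.977700+0.947700+0.898600))/(1+667/23352) = 4333/5000 ≈ 0.866600
step 6 [6y] zero: DF = P = 8389/10000 ≈ 0.838900
step 7 [7y] swap r/1=300/8999: DF=(1 − 300/8999·(0.979800+0.977700+0.947700+0.898600+0.866600+0.838900))/(1+300/8999) = 79/100 ≈ 0.790000
step 8 [8y] swap r/1=2560/70433: DF=(1 − 2560/70433·(0.979800+0.977700+0.947700+0.898600+0.866600+0.838900+0.790000))/(1+2560/70433) = 93/125 ≈ 0.744000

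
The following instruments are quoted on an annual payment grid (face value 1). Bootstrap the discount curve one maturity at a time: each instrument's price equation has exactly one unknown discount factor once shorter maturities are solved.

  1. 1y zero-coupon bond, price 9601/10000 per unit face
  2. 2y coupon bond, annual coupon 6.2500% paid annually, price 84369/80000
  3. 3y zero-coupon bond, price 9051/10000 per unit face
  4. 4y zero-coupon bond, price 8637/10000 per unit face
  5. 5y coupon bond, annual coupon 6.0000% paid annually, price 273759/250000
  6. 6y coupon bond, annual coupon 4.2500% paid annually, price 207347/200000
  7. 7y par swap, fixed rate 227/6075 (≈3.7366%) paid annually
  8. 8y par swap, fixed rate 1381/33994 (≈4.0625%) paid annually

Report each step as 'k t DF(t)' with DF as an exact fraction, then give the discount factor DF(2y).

1 1 9601/10000
2 2 9361/10000
3 3 9051/10000
4 4 8637/10000
5 5 516/625
6 6 4057/5000
7 7 773/1000
8 8 3619/5000
DF(2y) = 9361/10000 ≈ 0.936100

step 1 [1y] zero: DF = P = 9601/10000 ≈ 0.960100
step 2 [2y] bond c/1=1/16: DF=(84369/80000 − 1/16·(0.960100))/(1+1/16) = 9361/10000 ≈ 0.936100
step 3 [3y] zero: DF = P = 9051/10000 ≈ 0.905100
step 4 [4y] zero: DF = P = 8637/10000 ≈ 0.863700
step 5 [5y] bond c/1=3/50: DF=(273759/250000 − 3/50·(0.960100+0.936100+0.905100+0.863700))/(1+3/50) = 516/625 ≈ 0.825600
step 6 [6y] bond c/1=17/400: DF=(207347/200000 − 17/400·(0.960100+0.936100+0.905100+0.863700+0.825600))/(1+17/400) = 4057/5000 ≈ 0.811400
step 7 [7y] swap r/1=227/6075: DF=(1 − 227/6075·(0.960100+0.936100+0.905100+0.863700+0.825600+0.811400))/(1+227/6075) = 773/1000 ≈ 0.773000
step 8 [8y] swap r/1=1381/33994: DF=(1 − 1381/33994·(0.960100+0.936100+0.905100+0.863700+0.825600+0.811400+0.773000))/(1+1381/33994) = 3619/5000 ≈ 0.723800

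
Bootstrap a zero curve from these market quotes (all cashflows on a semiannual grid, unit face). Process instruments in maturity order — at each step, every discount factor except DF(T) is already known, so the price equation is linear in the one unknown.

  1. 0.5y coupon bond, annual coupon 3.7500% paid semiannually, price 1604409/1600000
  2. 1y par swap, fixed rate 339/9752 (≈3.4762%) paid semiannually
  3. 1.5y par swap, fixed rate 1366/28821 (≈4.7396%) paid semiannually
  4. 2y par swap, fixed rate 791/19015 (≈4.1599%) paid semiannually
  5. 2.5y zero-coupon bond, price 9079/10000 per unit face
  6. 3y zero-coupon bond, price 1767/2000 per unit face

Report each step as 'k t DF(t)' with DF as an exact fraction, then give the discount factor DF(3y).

1 1/2 9843/10000
2 1 9661/10000
3 3/2 9317/10000
4 2 9209/10000
5 5/2 9079/10000
6 3 1767/2000
DF(3y) = 1767/2000 ≈ 0.883500

step 1 [0.5y] bond c/2=3/160: DF=(1604409/1600000 − 3/160·(0))/(1+3/160) = 9843/10000 ≈ 0.984300
step 2 [1y] swap r/2=339/19504: DF=(1 − 339/19504·(0.984300))/(1+339/19504) = 9661/10000 ≈ 0.966100
step 3 [1.5y] swap r/2=683/28821: DF=(1 − 683/28821·(0.984300+0.966100))/(1+683/28821) = 9317/10000 ≈ 0.931700
step 4 [2y] swap r/2=791/38030: DF=(1 − 791/38030·(0.984300+0.966100+0.931700))/(1+791/38030) = 9209/10000 ≈ 0.920900
step 5 [2.5y] zero: DF = P = 9079/10000 ≈ 0.907900
step 6 [3y] zero: DF = P = 1767/2000 ≈ 0.883500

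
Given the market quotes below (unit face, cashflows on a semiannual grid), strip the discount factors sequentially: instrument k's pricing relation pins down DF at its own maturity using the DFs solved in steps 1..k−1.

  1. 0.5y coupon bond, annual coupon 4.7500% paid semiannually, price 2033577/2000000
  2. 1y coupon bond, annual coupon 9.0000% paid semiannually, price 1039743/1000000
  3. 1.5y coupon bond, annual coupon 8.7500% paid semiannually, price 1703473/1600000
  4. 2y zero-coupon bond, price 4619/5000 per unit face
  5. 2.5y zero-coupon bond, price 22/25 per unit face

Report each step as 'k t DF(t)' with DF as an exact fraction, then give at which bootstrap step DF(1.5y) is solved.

1 1/2 2483/2500
2 1 4761/5000
3 3/2 1877/2000
4 2 4619/5000
5 5/2 22/25
DF(1.5y) is solved at step 3

step 1 [0.5y] bond c/2=19/800: DF=(2033577/2000000 − 19/800·(0))/(1+19/800) = 2483/2500 ≈ 0.993200
step 2 [1y] bond c/2=9/200: DF=(1039743/1000000 − 9/200·(0.993200))/(1+9/200) = 4761/5000 ≈ 0.952200
step 3 [1.5y] bond c/2=7/160: DF=(1703473/1600000 − 7/160·(0.993200+0.952200))/(1+7/160) = 1877/2000 ≈ 0.938500
step 4 [2y] zero: DF = P = 4619/5000 ≈ 0.923800
step 5 [2.5y] zero: DF = P = 22/25 ≈ 0.880000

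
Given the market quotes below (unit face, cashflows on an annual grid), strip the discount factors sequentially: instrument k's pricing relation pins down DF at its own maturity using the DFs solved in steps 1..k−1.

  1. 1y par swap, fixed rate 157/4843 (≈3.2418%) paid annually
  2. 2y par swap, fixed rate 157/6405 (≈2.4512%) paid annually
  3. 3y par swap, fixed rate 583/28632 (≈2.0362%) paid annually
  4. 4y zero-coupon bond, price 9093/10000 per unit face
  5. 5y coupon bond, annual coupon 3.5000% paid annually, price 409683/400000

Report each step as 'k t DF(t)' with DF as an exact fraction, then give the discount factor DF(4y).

step 1 [1y] swap r/1=157/4843: DF=(1 − 157/4843·(0))/(1+157/4843) = 4843/5000 ≈ 0.968600
step 2 [2y] swap r/1=157/6405: DF=(1 − 157/6405·(0.968600))/(1+157/6405) = 9529/10000 ≈ 0.952900
step 3 [3y] swap r/1=583/28632: DF=(1 − 583/28632·(0.968600+0.952900))/(1+583/28632) = 9417/10000 ≈ 0.941700
step 4 [4y] zero: DF = P = 9093/10000 ≈ 0.909300
step 5 [5y] bond c/1=7/200: DF=(409683/400000 − 7/200·(0.968600+0.952900+0.941700+0.909300))/(1+7/200) = 431/500 ≈ 0.862000

1 1 4843/5000
2 2 9529/10000
3 3 9417/10000
4 4 9093/10000
5 5 431/500
DF(4y) = 9093/10000 ≈ 0.909300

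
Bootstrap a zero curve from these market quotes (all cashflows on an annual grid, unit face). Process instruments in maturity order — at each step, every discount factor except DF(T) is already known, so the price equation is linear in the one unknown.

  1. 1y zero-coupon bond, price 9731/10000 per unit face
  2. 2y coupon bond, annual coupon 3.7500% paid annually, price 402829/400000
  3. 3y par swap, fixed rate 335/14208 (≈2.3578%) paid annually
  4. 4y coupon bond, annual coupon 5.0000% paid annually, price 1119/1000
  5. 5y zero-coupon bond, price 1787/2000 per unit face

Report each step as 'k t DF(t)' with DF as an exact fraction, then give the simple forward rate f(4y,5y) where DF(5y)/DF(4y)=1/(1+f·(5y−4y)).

step 1 [1y] zero: DF = P = 9731/10000 ≈ 0.973100
step 2 [2y] bond c/1=3/80: DF=(402829/400000 − 3/80·(0.973100))/(1+3/80) = 1871/2000 ≈ 0.935500
step 3 [3y] swap r/1=335/14208: DF=(1 − 335/14208·(0.973100+0.935500))/(1+335/14208) = 933/1000 ≈ 0.933000
step 4 [4y] bond c/1=1/20: DF=(1119/1000 − 1/20·(0.973100+0.935500+0.933000))/(1+1/20) = 1163/1250 ≈ 0.930400
step 5 [5y] zero: DF = P = 1787/2000 ≈ 0.893500

1 1 9731/10000
2 2 1871/2000
3 3 933/1000
4 4 1163/1250
5 5 1787/2000
f(4y,5y) = ((1163/1250)/(1787/2000) − 1)/(1) = 369/8935 ≈ 4.1298%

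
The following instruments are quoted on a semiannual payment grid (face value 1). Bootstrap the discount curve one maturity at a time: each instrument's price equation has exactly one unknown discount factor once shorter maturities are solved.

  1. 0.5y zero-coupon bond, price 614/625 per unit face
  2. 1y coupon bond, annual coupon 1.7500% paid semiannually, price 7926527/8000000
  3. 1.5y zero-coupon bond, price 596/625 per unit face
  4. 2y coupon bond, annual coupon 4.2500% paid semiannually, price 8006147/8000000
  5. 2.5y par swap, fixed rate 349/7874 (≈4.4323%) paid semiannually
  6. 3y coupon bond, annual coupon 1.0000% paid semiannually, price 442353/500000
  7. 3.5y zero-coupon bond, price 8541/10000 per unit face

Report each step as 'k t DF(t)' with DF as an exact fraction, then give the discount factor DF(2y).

1 1/2 614/625
2 1 9737/10000
3 3/2 596/625
4 2 4597/5000
5 5/2 8953/10000
6 3 1071/1250
7 7/2 8541/10000
DF(2y) = 4597/5000 ≈ 0.919400

step 1 [0.5y] zero: DF = P = 614/625 ≈ 0.982400
step 2 [1y] bond c/2=7/800: DF=(7926527/8000000 − 7/800·(0.982400))/(1+7/800) = 9737/10000 ≈ 0.973700
step 3 [1.5y] zero: DF = P = 596/625 ≈ 0.953600
step 4 [2y] bond c/2=17/800: DF=(8006147/8000000 − 17/800·(0.982400+0.973700+0.953600))/(1+17/800) = 4597/5000 ≈ 0.919400
step 5 [2.5y] swap r/2=349/15748: DF=(1 − 349/15748·(0.982400+0.973700+0.953600+0.919400))/(1+349/15748) = 8953/10000 ≈ 0.895300
step 6 [3y] bond c/2=1/200: DF=(442353/500000 − 1/200·(0.982400+0.973700+0.953600+0.919400+0.895300))/(1+1/200) = 1071/1250 ≈ 0.856800
step 7 [3.5y] zero: DF = P = 8541/10000 ≈ 0.854100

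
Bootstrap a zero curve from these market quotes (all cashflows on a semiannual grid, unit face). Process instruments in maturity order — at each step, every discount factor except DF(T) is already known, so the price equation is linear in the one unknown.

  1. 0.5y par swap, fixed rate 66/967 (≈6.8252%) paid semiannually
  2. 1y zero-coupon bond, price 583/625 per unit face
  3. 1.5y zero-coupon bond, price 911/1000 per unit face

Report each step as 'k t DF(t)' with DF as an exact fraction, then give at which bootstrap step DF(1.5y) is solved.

step 1 [0.5y] swap r/2=33/967: DF=(1 − 33/967·(0))/(1+33/967) = 967/1000 ≈ 0.967000
step 2 [1y] zero: DF = P = 583/625 ≈ 0.932800
step 3 [1.5y] zero: DF = P = 911/1000 ≈ 0.911000

1 1/2 967/1000
2 1 583/625
3 3/2 911/1000
DF(1.5y) is solved at step 3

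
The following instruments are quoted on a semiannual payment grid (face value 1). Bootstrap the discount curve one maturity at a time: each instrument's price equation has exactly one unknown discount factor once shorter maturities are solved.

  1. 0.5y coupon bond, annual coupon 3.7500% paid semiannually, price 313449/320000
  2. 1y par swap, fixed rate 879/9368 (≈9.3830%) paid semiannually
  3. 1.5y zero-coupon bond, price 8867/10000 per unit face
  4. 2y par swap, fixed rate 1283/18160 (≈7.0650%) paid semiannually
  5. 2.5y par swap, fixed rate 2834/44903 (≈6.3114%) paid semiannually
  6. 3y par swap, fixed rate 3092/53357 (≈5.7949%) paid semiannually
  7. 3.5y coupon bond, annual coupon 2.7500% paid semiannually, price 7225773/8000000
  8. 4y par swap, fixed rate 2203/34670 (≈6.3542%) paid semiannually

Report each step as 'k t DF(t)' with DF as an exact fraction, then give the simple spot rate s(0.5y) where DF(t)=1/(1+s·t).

1 1/2 1923/2000
2 1 9121/10000
3 3/2 8867/10000
4 2 8717/10000
5 5/2 8583/10000
6 3 4227/5000
7 7/2 4093/5000
8 4 7797/10000
s(0.5y) = (1/(1923/2000) − 1)/(1/2) = 154/1923 ≈ 8.0083%

step 1 [0.5y] bond c/2=3/160: DF=(313449/320000 − 3/160·(0))/(1+3/160) = 1923/2000 ≈ 0.961500
step 2 [1y] swap r/2=879/18736: DF=(1 − 879/18736·(0.961500))/(1+879/18736) = 9121/10000 ≈ 0.912100
step 3 [1.5y] zero: DF = P = 8867/10000 ≈ 0.886700
step 4 [2y] swap r/2=1283/36320: DF=(1 − 1283/36320·(0.961500+0.912100+0.886700))/(1+1283/36320) = 8717/10000 ≈ 0.871700
step 5 [2.5y] swap r/2=1417/44903: DF=(1 − 1417/44903·(0.961500+0.912100+0.886700+0.871700))/(1+1417/44903) = 8583/10000 ≈ 0.858300
step 6 [3y] swap r/2=1546/53357: DF=(1 − 1546/53357·(0.961500+0.912100+0.886700+0.871700+0.858300))/(1+1546/53357) = 4227/5000 ≈ 0.845400
step 7 [3.5y] bond c/2=11/800: DF=(7225773/8000000 − 11/800·(0.961500+0.912100+0.886700+0.871700+0.858300+0.845400))/(1+11/800) = 4093/5000 ≈ 0.818600
step 8 [4y] swap r/2=2203/69340: DF=(1 − 2203/69340·(0.961500+0.912100+0.886700+0.871700+0.858300+0.845400+0.818600))/(1+2203/69340) = 7797/10000 ≈ 0.779700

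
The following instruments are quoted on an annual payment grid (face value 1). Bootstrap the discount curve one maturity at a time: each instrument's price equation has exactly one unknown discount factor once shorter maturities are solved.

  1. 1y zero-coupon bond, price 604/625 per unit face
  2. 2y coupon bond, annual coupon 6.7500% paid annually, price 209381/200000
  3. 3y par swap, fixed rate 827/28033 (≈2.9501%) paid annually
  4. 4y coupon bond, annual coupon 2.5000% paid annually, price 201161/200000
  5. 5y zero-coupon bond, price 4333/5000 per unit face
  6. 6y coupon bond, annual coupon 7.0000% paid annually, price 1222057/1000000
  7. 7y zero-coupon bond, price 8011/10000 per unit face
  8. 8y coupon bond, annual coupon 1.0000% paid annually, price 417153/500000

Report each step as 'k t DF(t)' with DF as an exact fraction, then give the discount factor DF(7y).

step 1 [1y] zero: DF = P = 604/625 ≈ 0.966400
step 2 [2y] bond c/1=27/400: DF=(209381/200000 − 27/400·(0.966400))/(1+27/400) = 2299/2500 ≈ 0.919600
step 3 [3y] swap r/1=827/28033: DF=(1 − 827/28033·(0.966400+0.919600))/(1+827/28033) = 9173/10000 ≈ 0.917300
step 4 [4y] bond c/1=1/40: DF=(201161/200000 − 1/40·(0.966400+0.919600+0.917300))/(1+1/40) = 9129/10000 ≈ 0.912900
step 5 [5y] zero: DF = P = 4333/5000 ≈ 0.866600
step 6 [6y] bond c/1=7/100: DF=(1222057/1000000 − 7/100·(0.966400+0.919600+0.917300+0.912900+0.866600))/(1+7/100) = 8423/10000 ≈ 0.842300
step 7 [7y] zero: DF = P = 8011/10000 ≈ 0.801100
step 8 [8y] bond c/1=1/100: DF=(417153/500000 − 1/100·(0.966400+0.919600+0.917300+0.912900+0.866600+0.842300+0.801100))/(1+1/100) = 1911/2500 ≈ 0.764400

1 1 604/625
2 2 2299/2500
3 3 9173/10000
4 4 9129/10000
5 5 4333/5000
6 6 8423/10000
7 7 8011/10000
8 8 1911/2500
DF(7y) = 8011/10000 ≈ 0.801100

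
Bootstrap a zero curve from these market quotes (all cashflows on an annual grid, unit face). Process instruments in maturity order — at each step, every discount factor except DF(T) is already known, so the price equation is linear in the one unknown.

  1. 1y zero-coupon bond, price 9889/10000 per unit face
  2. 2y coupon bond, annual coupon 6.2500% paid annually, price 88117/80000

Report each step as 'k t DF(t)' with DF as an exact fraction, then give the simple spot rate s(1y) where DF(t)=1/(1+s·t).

step 1 [1y] zero: DF = P = 9889/10000 ≈ 0.988900
step 2 [2y] bond c/1=1/16: DF=(88117/80000 − 1/16·(0.988900))/(1+1/16) = 1957/2000 ≈ 0.978500

1 1 9889/10000
2 2 1957/2000
s(1y) = (1/(9889/10000) − 1)/(1) = 111/9889 ≈ 1.1225%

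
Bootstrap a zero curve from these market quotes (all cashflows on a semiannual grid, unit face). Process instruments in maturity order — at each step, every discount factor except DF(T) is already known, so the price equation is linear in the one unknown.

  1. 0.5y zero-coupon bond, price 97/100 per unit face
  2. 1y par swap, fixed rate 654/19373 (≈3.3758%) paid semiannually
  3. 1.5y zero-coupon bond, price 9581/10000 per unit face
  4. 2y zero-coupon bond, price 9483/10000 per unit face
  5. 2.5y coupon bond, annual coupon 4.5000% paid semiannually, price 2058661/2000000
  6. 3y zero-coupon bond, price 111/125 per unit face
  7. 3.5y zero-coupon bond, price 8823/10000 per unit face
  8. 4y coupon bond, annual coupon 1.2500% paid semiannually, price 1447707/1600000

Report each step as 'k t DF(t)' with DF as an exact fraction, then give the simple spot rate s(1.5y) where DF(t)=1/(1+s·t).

step 1 [0.5y] zero: DF = P = 97/100 ≈ 0.970000
step 2 [1y] swap r/2=327/19373: DF=(1 − 327/19373·(0.970000))/(1+327/19373) = 9673/10000 ≈ 0.967300
step 3 [1.5y] zero: DF = P = 9581/10000 ≈ 0.958100
step 4 [2y] zero: DF = P = 9483/10000 ≈ 0.948300
step 5 [2.5y] bond c/2=9/400: DF=(2058661/2000000 − 9/400·(0.970000+0.967300+0.958100+0.948300))/(1+9/400) = 9221/10000 ≈ 0.922100
step 6 [3y] zero: DF = P = 111/125 ≈ 0.888000
step 7 [3.5y] zero: DF = P = 8823/10000 ≈ 0.882300
step 8 [4y] bond c/2=1/160: DF=(1447707/1600000 − 1/160·(0.970000+0.967300+0.958100+0.948300+0.922100+0.888000+0.882300))/(1+1/160) = 4293/5000 ≈ 0.858600

1 1/2 97/100
2 1 9673/10000
3 3/2 9581/10000
4 2 9483/10000
5 5/2 9221/10000
6 3 111/125
7 7/2 8823/10000
8 4 4293/5000
s(1.5y) = (1/(9581/10000) − 1)/(3/2) = 838/28743 ≈ 2.9155%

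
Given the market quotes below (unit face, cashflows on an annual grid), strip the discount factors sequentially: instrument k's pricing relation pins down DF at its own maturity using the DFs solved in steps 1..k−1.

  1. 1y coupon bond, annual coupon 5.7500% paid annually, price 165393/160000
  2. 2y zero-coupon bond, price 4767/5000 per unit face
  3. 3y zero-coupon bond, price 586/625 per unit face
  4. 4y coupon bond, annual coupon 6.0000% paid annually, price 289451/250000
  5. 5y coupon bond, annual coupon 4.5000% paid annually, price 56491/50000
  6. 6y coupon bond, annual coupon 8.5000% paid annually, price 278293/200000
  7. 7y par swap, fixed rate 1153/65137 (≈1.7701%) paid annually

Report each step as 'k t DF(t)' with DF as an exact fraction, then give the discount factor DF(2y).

step 1 [1y] bond c/1=23/400: DF=(165393/160000 − 23/400·(0))/(1+23/400) = 391/400 ≈ 0.977500
step 2 [2y] zero: DF = P = 4767/5000 ≈ 0.953400
step 3 [3y] zero: DF = P = 586/625 ≈ 0.937600
step 4 [4y] bond c/1=3/50: DF=(289451/250000 − 3/50·(0.977500+0.953400+0.937600))/(1+3/50) = 9299/10000 ≈ 0.929900
step 5 [5y] bond c/1=9/200: DF=(56491/50000 − 9/200·(0.977500+0.953400+0.937600+0.929900))/(1+9/200) = 1147/1250 ≈ 0.917600
step 6 [6y] bond c/1=17/200: DF=(278293/200000 − 17/200·(0.977500+0.953400+0.937600+0.929900+0.917600))/(1+17/200) = 913/1000 ≈ 0.913000
step 7 [7y] swap r/1=1153/65137: DF=(1 − 1153/65137·(0.977500+0.953400+0.937600+0.929900+0.917600+0.913000))/(1+1153/65137) = 8847/10000 ≈ 0.884700

1 1 391/400
2 2 4767/5000
3 3 586/625
4 4 9299/10000
5 5 1147/1250
6 6 913/1000
7 7 8847/10000
DF(2y) = 4767/5000 ≈ 0.953400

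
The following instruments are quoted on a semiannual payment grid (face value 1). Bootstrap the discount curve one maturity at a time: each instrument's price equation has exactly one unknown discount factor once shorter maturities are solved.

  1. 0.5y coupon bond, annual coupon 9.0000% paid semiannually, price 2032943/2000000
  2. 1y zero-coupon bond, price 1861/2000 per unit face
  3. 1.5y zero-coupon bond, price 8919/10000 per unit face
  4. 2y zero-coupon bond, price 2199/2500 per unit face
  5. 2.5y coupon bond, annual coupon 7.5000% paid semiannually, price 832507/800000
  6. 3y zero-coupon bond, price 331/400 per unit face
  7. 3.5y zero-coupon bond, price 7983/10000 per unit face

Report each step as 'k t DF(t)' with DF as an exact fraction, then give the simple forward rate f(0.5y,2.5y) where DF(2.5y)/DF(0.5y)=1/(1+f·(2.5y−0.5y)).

1 1/2 9727/10000
2 1 1861/2000
3 3/2 8919/10000
4 2 2199/2500
5 5/2 4351/5000
6 3 331/400
7 7/2 7983/10000
f(0.5y,2.5y) = ((9727/10000)/(4351/5000) − 1)/(2) = 1025/17404 ≈ 5.8895%

step 1 [0.5y] bond c/2=9/200: DF=(2032943/2000000 − 9/200·(0))/(1+9/200) = 9727/10000 ≈ 0.972700
step 2 [1y] zero: DF = P = 1861/2000 ≈ 0.930500
step 3 [1.5y] zero: DF = P = 8919/10000 ≈ 0.891900
step 4 [2y] zero: DF = P = 2199/2500 ≈ 0.879600
step 5 [2.5y] bond c/2=3/80: DF=(832507/800000 − 3/80·(0.972700+0.930500+0.891900+0.879600))/(1+3/80) = 4351/5000 ≈ 0.870200
step 6 [3y] zero: DF = P = 331/400 ≈ 0.827500
step 7 [3.5y] zero: DF = P = 7983/10000 ≈ 0.798300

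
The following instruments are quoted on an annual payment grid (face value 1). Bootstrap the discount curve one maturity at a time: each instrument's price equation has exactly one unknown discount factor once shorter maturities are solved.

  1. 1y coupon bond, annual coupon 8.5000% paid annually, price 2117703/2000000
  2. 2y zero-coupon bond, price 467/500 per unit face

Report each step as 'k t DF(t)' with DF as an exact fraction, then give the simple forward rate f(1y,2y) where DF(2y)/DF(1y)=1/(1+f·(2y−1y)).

step 1 [1y] bond c/1=17/200: DF=(2117703/2000000 − 17/200·(0))/(1+17/200) = 9759/10000 ≈ 0.975900
step 2 [2y] zero: DF = P = 467/500 ≈ 0.934000

1 1 9759/10000
2 2 467/500
f(1y,2y) = ((9759/10000)/(467/500) − 1)/(1) = 419/9340 ≈ 4.4861%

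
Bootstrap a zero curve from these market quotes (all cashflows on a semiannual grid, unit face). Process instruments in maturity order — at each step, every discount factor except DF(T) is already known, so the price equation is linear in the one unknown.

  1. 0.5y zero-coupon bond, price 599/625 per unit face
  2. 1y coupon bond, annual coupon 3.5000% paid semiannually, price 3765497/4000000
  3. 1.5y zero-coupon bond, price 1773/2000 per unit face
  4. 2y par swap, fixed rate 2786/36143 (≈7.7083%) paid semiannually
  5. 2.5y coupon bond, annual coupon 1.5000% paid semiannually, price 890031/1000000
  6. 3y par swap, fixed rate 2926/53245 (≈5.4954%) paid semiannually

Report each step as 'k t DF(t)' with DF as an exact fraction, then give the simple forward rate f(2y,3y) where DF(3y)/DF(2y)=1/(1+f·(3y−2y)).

1 1/2 599/625
2 1 9087/10000
3 3/2 1773/2000
4 2 8607/10000
5 5/2 1713/2000
6 3 8537/10000
f(2y,3y) = ((8607/10000)/(8537/10000) − 1)/(1) = 70/8537 ≈ 0.8200%

step 1 [0.5y] zero: DF = P = 599/625 ≈ 0.958400
step 2 [1y] bond c/2=7/400: DF=(3765497/4000000 − 7/400·(0.958400))/(1+7/400) = 9087/10000 ≈ 0.908700
step 3 [1.5y] zero: DF = P = 1773/2000 ≈ 0.886500
step 4 [2y] swap r/2=1393/36143: DF=(1 − 1393/36143·(0.958400+0.908700+0.886500))/(1+1393/36143) = 8607/10000 ≈ 0.860700
step 5 [2.5y] bond c/2=3/400: DF=(890031/1000000 − 3/400·(0.958400+0.908700+0.886500+0.860700))/(1+3/400) = 1713/2000 ≈ 0.856500
step 6 [3y] swap r/2=1463/53245: DF=(1 − 1463/53245·(0.958400+0.908700+0.886500+0.860700+0.856500))/(1+1463/53245) = 8537/10000 ≈ 0.853700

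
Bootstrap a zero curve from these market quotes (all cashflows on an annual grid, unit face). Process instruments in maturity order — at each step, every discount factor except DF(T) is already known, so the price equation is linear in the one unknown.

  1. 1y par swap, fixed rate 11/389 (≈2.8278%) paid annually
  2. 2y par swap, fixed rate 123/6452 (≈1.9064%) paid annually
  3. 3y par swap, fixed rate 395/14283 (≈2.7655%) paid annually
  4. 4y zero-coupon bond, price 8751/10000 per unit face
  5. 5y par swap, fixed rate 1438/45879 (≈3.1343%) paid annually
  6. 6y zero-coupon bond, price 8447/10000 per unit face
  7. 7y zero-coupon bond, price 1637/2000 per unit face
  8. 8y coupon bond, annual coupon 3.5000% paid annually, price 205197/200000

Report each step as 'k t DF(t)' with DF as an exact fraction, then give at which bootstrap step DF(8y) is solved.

1 1 389/400
2 2 9631/10000
3 3 921/1000
4 4 8751/10000
5 5 4281/5000
6 6 8447/10000
7 7 1637/2000
8 8 7799/10000
DF(8y) is solved at step 8

step 1 [1y] swap r/1=11/389: DF=(1 − 11/389·(0))/(1+11/389) = 389/400 ≈ 0.972500
step 2 [2y] swap r/1=123/6452: DF=(1 − 123/6452·(0.972500))/(1+123/6452) = 9631/10000 ≈ 0.963100
step 3 [3y] swap r/1=395/14283: DF=(1 − 395/14283·(0.972500+0.963100))/(1+395/14283) = 921/1000 ≈ 0.921000
step 4 [4y] zero: DF = P = 8751/10000 ≈ 0.875100
step 5 [5y] swap r/1=1438/45879: DF=(1 − 1438/45879·(0.972500+0.963100+0.921000+0.875100))/(1+1438/45879) = 4281/5000 ≈ 0.856200
step 6 [6y] zero: DF = P = 8447/10000 ≈ 0.844700
step 7 [7y] zero: DF = P = 1637/2000 ≈ 0.818500
step 8 [8y] bond c/1=7/200: DF=(205197/200000 − 7/200·(0.972500+0.963100+0.921000+0.875100+0.856200+0.844700+0.818500))/(1+7/200) = 7799/10000 ≈ 0.779900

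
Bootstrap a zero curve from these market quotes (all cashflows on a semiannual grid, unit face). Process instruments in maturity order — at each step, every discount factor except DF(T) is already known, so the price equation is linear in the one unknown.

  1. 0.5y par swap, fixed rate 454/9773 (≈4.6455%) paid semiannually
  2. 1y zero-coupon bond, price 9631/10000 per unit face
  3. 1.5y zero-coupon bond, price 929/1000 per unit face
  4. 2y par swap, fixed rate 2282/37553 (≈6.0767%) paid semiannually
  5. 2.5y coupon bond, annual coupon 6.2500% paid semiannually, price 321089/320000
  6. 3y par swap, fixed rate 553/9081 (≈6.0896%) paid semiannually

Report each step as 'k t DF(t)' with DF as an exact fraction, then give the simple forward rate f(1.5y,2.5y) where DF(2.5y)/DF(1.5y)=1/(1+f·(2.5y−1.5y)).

step 1 [0.5y] swap r/2=227/9773: DF=(1 − 227/9773·(0))/(1+227/9773) = 9773/10000 ≈ 0.977300
step 2 [1y] zero: DF = P = 9631/10000 ≈ 0.963100
step 3 [1.5y] zero: DF = P = 929/1000 ≈ 0.929000
step 4 [2y] swap r/2=1141/37553: DF=(1 − 1141/37553·(0.977300+0.963100+0.929000))/(1+1141/37553) = 8859/10000 ≈ 0.885900
step 5 [2.5y] bond c/2=1/32: DF=(321089/320000 − 1/32·(0.977300+0.963100+0.929000+0.885900))/(1+1/32) = 537/625 ≈ 0.859200
step 6 [3y] swap r/2=553/18162: DF=(1 − 553/18162·(0.977300+0.963100+0.929000+0.885900+0.859200))/(1+553/18162) = 8341/10000 ≈ 0.834100

1 1/2 9773/10000
2 1 9631/10000
3 3/2 929/1000
4 2 8859/10000
5 5/2 537/625
6 3 8341/10000
f(1.5y,2.5y) = ((929/1000)/(537/625) − 1)/(1) = 349/4296 ≈ 8.1238%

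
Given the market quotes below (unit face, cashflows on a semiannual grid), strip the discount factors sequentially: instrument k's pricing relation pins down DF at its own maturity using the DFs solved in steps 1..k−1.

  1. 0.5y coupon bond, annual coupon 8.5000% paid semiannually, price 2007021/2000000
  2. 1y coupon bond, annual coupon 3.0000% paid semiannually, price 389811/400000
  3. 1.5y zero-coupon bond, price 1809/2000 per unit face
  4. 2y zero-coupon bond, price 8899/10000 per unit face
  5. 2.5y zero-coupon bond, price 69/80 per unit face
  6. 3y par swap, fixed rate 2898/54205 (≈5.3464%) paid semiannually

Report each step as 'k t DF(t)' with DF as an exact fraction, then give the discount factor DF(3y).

step 1 [0.5y] bond c/2=17/400: DF=(2007021/2000000 − 17/400·(0))/(1+17/400) = 4813/5000 ≈ 0.962600
step 2 [1y] bond c/2=3/200: DF=(389811/400000 − 3/200·(0.962600))/(1+3/200) = 9459/10000 ≈ 0.945900
step 3 [1.5y] zero: DF = P = 1809/2000 ≈ 0.904500
step 4 [2y] zero: DF = P = 8899/10000 ≈ 0.889900
step 5 [2.5y] zero: DF = P = 69/80 ≈ 0.862500
step 6 [3y] swap r/2=1449/54205: DF=(1 − 1449/54205·(0.962600+0.945900+0.904500+0.889900+0.862500))/(1+1449/54205) = 8551/10000 ≈ 0.855100

1 1/2 4813/5000
2 1 9459/10000
3 3/2 1809/2000
4 2 8899/10000
5 5/2 69/80
6 3 8551/10000
DF(3y) = 8551/10000 ≈ 0.855100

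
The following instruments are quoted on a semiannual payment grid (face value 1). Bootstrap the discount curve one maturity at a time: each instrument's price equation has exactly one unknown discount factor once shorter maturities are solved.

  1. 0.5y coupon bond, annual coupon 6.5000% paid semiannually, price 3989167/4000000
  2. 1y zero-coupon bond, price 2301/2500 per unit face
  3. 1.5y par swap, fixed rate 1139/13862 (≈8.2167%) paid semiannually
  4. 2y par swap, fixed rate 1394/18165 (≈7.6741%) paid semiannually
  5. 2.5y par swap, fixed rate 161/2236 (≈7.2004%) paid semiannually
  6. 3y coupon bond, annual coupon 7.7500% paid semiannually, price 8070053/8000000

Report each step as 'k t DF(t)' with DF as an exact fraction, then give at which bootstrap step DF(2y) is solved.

step 1 [0.5y] bond c/2=13/400: DF=(3989167/4000000 − 13/400·(0))/(1+13/400) = 9659/10000 ≈ 0.965900
step 2 [1y] zero: DF = P = 2301/2500 ≈ 0.920400
step 3 [1.5y] swap r/2=1139/27724: DF=(1 − 1139/27724·(0.965900+0.920400))/(1+1139/27724) = 8861/10000 ≈ 0.886100
step 4 [2y] swap r/2=697/18165: DF=(1 − 697/18165·(0.965900+0.920400+0.886100))/(1+697/18165) = 4303/5000 ≈ 0.860600
step 5 [2.5y] swap r/2=161/4472: DF=(1 − 161/4472·(0.965900+0.920400+0.886100+0.860600))/(1+161/4472) = 839/1000 ≈ 0.839000
step 6 [3y] bond c/2=31/800: DF=(8070053/8000000 − 31/800·(0.965900+0.920400+0.886100+0.860600+0.839000))/(1+31/800) = 8043/10000 ≈ 0.804300

1 1/2 9659/10000
2 1 2301/2500
3 3/2 8861/10000
4 2 4303/5000
5 5/2 839/1000
6 3 8043/10000
DF(2y) is solved at step 4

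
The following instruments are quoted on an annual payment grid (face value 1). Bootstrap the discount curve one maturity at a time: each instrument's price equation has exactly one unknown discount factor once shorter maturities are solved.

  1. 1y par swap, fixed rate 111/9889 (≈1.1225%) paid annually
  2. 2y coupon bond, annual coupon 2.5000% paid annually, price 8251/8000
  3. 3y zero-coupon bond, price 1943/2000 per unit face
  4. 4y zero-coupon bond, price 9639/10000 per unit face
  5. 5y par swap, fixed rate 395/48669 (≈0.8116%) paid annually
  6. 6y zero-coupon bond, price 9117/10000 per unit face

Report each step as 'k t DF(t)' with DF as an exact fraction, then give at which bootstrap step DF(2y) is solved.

1 1 9889/10000
2 2 9821/10000
3 3 1943/2000
4 4 9639/10000
5 5 1921/2000
6 6 9117/10000
DF(2y) is solved at step 2

step 1 [1y] swap r/1=111/9889: DF=(1 − 111/9889·(0))/(1+111/9889) = 9889/10000 ≈ 0.988900
step 2 [2y] bond c/1=1/40: DF=(8251/8000 − 1/40·(0.988900))/(1+1/40) = 9821/10000 ≈ 0.982100
step 3 [3y] zero: DF = P = 1943/2000 ≈ 0.971500
step 4 [4y] zero: DF = P = 9639/10000 ≈ 0.963900
step 5 [5y] swap r/1=395/48669: DF=(1 − 395/48669·(0.988900+0.982100+0.971500+0.963900))/(1+395/48669) = 1921/2000 ≈ 0.960500
step 6 [6y] zero: DF = P = 9117/10000 ≈ 0.911700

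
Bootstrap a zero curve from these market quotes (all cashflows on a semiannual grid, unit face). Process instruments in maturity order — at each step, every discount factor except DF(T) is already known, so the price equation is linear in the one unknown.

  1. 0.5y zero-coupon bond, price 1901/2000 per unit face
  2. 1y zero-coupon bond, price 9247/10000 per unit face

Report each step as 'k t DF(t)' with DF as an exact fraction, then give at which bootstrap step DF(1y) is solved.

1 1/2 1901/2000
2 1 9247/10000
DF(1y) is solved at step 2

step 1 [0.5y] zero: DF = P = 1901/2000 ≈ 0.950500
step 2 [1y] zero: DF = P = 9247/10000 ≈ 0.924700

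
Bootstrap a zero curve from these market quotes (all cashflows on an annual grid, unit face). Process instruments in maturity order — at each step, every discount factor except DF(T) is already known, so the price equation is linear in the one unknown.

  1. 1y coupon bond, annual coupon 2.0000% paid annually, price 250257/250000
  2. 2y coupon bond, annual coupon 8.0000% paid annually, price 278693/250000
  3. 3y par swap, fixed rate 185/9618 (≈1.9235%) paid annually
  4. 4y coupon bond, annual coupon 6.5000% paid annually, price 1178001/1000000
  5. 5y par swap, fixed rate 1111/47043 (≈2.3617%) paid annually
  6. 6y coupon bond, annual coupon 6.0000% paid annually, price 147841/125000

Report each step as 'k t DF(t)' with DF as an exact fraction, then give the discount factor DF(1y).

step 1 [1y] bond c/1=1/50: DF=(250257/250000 − 1/50·(0))/(1+1/50) = 4907/5000 ≈ 0.981400
step 2 [2y] bond c/1=2/25: DF=(278693/250000 − 2/25·(0.981400))/(1+2/25) = 1919/2000 ≈ 0.959500
step 3 [3y] swap r/1=185/9618: DF=(1 − 185/9618·(0.981400+0.959500))/(1+185/9618) = 1889/2000 ≈ 0.944500
step 4 [4y] bond c/1=13/200: DF=(1178001/1000000 − 13/200·(0.981400+0.959500+0.944500))/(1+13/200) = 93/100 ≈ 0.930000
step 5 [5y] swap r/1=1111/47043: DF=(1 − 1111/47043·(0.981400+0.959500+0.944500+0.930000))/(1+1111/47043) = 8889/10000 ≈ 0.888900
step 6 [6y] bond c/1=3/50: DF=(147841/125000 − 3/50·(0.981400+0.959500+0.944500+0.930000+0.888900))/(1+3/50) = 1699/2000 ≈ 0.849500

1 1 4907/5000
2 2 1919/2000
3 3 1889/2000
4 4 93/100
5 5 8889/10000
6 6 1699/2000
DF(1y) = 4907/5000 ≈ 0.981400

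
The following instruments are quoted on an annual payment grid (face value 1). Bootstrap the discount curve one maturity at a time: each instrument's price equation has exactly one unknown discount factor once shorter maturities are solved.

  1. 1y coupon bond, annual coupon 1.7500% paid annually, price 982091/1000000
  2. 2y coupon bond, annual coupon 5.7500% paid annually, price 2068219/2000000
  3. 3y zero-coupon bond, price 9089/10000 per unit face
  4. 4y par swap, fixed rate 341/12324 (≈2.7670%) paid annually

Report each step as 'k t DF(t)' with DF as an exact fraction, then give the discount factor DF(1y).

step 1 [1y] bond c/1=7/400: DF=(982091/1000000 − 7/400·(0))/(1+7/400) = 2413/2500 ≈ 0.965200
step 2 [2y] bond c/1=23/400: DF=(2068219/2000000 − 23/400·(0.965200))/(1+23/400) = 4627/5000 ≈ 0.925400
step 3 [3y] zero: DF = P = 9089/10000 ≈ 0.908900
step 4 [4y] swap r/1=341/12324: DF=(1 − 341/12324·(0.965200+0.925400+0.908900))/(1+341/12324) = 8977/10000 ≈ 0.897700

1 1 2413/2500
2 2 4627/5000
3 3 9089/10000
4 4 8977/10000
DF(1y) = 2413/2500 ≈ 0.965200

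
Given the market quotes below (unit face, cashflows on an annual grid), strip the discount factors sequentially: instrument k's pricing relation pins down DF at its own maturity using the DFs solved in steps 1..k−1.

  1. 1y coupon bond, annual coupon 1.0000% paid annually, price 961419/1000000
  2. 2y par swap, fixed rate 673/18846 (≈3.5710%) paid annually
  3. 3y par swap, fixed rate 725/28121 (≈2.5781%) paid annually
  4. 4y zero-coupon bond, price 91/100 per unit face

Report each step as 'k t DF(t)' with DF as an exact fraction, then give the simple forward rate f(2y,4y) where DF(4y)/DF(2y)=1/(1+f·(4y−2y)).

1 1 9519/10000
2 2 9327/10000
3 3 371/400
4 4 91/100
f(2y,4y) = ((9327/10000)/(91/100) − 1)/(2) = 227/18200 ≈ 1.2473%

step 1 [1y] bond c/1=1/100: DF=(961419/1000000 − 1/100·(0))/(1+1/100) = 9519/10000 ≈ 0.951900
step 2 [2y] swap r/1=673/18846: DF=(1 − 673/18846·(0.951900))/(1+673/18846) = 9327/10000 ≈ 0.932700
step 3 [3y] swap r/1=725/28121: DF=(1 − 725/28121·(0.951900+0.932700))/(1+725/28121) = 371/400 ≈ 0.927500
step 4 [4y] zero: DF = P = 91/100 ≈ 0.910000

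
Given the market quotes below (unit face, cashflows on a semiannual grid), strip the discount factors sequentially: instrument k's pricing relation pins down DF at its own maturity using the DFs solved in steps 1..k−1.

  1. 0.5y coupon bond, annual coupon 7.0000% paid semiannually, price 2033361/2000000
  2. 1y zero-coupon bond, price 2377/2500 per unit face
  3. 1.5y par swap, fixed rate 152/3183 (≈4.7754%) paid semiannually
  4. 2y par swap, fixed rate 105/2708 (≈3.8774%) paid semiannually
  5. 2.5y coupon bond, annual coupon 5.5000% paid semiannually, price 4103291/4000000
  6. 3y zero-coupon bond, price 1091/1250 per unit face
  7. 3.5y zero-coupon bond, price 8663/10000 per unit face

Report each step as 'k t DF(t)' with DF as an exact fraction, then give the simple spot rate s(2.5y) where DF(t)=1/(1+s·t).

1 1/2 9823/10000
2 1 2377/2500
3 3/2 2329/2500
4 2 1853/2000
5 5/2 8969/10000
6 3 1091/1250
7 7/2 8663/10000
s(2.5y) = (1/(8969/10000) − 1)/(5/2) = 2062/44845 ≈ 4.5981%

step 1 [0.5y] bond c/2=7/200: DF=(2033361/2000000 − 7/200·(0))/(1+7/200) = 9823/10000 ≈ 0.982300
step 2 [1y] zero: DF = P = 2377/2500 ≈ 0.950800
step 3 [1.5y] swap r/2=76/3183: DF=(1 − 76/3183·(0.982300+0.950800))/(1+76/3183) = 2329/2500 ≈ 0.931600
step 4 [2y] swap r/2=105/5416: DF=(1 − 105/5416·(0.982300+0.950800+0.931600))/(1+105/5416) = 1853/2000 ≈ 0.926500
step 5 [2.5y] bond c/2=11/400: DF=(4103291/4000000 − 11/400·(0.982300+0.950800+0.931600+0.926500))/(1+11/400) = 8969/10000 ≈ 0.896900
step 6 [3y] zero: DF = P = 1091/1250 ≈ 0.872800
step 7 [3.5y] zero: DF = P = 8663/10000 ≈ 0.866300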